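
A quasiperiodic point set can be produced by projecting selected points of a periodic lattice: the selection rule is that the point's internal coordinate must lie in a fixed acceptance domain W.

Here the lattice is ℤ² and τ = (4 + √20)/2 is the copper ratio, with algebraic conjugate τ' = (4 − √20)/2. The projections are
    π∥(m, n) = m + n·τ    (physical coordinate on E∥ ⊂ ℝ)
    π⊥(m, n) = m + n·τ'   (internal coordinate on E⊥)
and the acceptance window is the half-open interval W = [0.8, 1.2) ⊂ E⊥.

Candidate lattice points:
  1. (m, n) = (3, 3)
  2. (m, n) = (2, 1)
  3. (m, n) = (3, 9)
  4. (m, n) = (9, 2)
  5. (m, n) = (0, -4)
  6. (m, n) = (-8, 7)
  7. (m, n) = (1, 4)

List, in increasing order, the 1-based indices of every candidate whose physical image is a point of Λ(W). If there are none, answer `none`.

3, 5

τ' = (4−√20)/2 ≈ -0.236068.
#1 (3,3): internal coord 3 + (3)·τ' = +2.291796; +2.291796 ∉ [0.8, 1.2) → out
#2 (2,1): internal coord 2 + (1)·τ' = +1.763932; +1.763932 ∉ [0.8, 1.2) → out
#3 (3,9): internal coord 3 + (9)·τ' = +0.875388; +0.875388 ∈ [0.8, 1.2) → IN Λ
#4 (9,2): internal coord 9 + (2)·τ' = +8.527864; +8.527864 ∉ [0.8, 1.2) → out
#5 (0,-4): internal coord 0 + (-4)·τ' = +0.944272; +0.944272 ∈ [0.8, 1.2) → IN Λ
#6 (-8,7): internal coord -8 + (7)·τ' = -9.652476; -9.652476 ∉ [0.8, 1.2) → out
#7 (1,4): internal coord 1 + (4)·τ' = +0.055728; +0.055728 ∉ [0.8, 1.2) → out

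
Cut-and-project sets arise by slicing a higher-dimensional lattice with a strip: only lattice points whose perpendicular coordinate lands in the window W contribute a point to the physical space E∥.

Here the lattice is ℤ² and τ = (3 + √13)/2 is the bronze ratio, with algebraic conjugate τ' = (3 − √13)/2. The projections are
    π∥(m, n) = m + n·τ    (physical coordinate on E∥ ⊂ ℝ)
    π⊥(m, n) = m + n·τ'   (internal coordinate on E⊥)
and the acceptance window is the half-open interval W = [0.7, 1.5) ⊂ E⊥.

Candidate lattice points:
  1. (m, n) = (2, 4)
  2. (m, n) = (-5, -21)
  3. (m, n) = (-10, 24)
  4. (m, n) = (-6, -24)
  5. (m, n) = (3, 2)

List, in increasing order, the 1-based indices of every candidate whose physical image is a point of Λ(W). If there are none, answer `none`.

1, 2, 4

τ' = (3−√13)/2 ≈ -0.302776.
#1 (2,4): internal coord 2 + (4)·τ' = +0.788897; +0.788897 ∈ [0.7, 1.5) → IN Λ
#2 (-5,-21): internal coord -5 + (-21)·τ' = +1.358288; +1.358288 ∈ [0.7, 1.5) → IN Λ
#3 (-10,24): internal coord -10 + (24)·τ' = -17.266615; -17.266615 ∉ [0.7, 1.5) → out
#4 (-6,-24): internal coord -6 + (-24)·τ' = +1.266615; +1.266615 ∈ [0.7, 1.5) → IN Λ
#5 (3,2): internal coord 3 + (2)·τ' = +2.394449; +2.394449 ∉ [0.7, 1.5) → out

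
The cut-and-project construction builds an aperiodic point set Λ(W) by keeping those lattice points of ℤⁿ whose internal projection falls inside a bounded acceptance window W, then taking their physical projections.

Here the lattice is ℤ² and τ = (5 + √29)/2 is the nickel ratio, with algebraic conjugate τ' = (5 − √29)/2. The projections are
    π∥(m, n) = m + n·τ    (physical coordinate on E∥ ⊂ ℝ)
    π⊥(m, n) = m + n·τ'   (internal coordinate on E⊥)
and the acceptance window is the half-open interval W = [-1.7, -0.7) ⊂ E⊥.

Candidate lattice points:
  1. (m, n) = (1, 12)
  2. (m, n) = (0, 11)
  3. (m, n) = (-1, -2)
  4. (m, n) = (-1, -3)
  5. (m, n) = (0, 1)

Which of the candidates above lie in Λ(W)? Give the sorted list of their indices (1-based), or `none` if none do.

1

Numerically τ ≈ 5.1926 and τ' = −1/τ ≈ -0.1926.
#1 (1,12): internal coord 1 + (12)·τ' = -1.3110; -1.3110 ∈ [-1.7, -0.7) → IN Λ
#2 (0,11): internal coord 0 + (11)·τ' = -2.1184; -2.1184 ∉ [-1.7, -0.7) → out
#3 (-1,-2): internal coord -1 + (-2)·τ' = -0.6148; -0.6148 ∉ [-1.7, -0.7) → out
#4 (-1,-3): internal coord -1 + (-3)·τ' = -0.4223; -0.4223 ∉ [-1.7, -0.7) → out
#5 (0,1): internal coord 0 + (1)·τ' = -0.1926; -0.1926 ∉ [-1.7, -0.7) → out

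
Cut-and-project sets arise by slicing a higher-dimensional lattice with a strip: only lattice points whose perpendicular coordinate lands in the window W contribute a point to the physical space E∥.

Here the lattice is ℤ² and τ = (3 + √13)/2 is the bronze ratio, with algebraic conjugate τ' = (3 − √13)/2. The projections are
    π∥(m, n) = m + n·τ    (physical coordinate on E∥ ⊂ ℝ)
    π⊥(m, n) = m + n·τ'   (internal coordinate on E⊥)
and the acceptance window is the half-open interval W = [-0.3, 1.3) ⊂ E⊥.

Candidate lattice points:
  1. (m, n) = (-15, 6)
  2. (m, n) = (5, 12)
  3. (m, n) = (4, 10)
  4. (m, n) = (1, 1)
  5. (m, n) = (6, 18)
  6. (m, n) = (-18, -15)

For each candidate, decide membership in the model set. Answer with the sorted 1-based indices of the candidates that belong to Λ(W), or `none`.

Numerically τ ≈ 3.30278 and τ' = −1/τ ≈ -0.30278.
candidate 1: (m,n)=(-15,6) → π∥ = -15+6·τ ≈ 4.81665, π⊥ = -15+6·τ' ≈ -16.81665 ∉ [-0.3, 1.3) ⇒ out
candidate 2: (m,n)=(5,12) → π∥ = 5+12·τ ≈ 44.63331, π⊥ = 5+12·τ' ≈ 1.36669 ∉ [-0.3, 1.3) ⇒ out
candidate 3: (m,n)=(4,10) → π∥ = 4+10·τ ≈ 37.02776, π⊥ = 4+10·τ' ≈ 0.97224 ∈ [-0.3, 1.3) ⇒ IN Λ
candidate 4: (m,n)=(1,1) → π∥ = 1+1·τ ≈ 4.30278, π⊥ = 1+1·τ' ≈ 0.69722 ∈ [-0.3, 1.3) ⇒ IN Λ
candidate 5: (m,n)=(6,18) → π∥ = 6+18·τ ≈ 65.44996, π⊥ = 6+18·τ' ≈ 0.55004 ∈ [-0.3, 1.3) ⇒ IN Λ
candidate 6: (m,n)=(-18,-15) → π∥ = -18-15·τ ≈ -67.54163, π⊥ = -18-15·τ' ≈ -13.45837 ∉ [-0.3, 1.3) ⇒ out

3, 4, 5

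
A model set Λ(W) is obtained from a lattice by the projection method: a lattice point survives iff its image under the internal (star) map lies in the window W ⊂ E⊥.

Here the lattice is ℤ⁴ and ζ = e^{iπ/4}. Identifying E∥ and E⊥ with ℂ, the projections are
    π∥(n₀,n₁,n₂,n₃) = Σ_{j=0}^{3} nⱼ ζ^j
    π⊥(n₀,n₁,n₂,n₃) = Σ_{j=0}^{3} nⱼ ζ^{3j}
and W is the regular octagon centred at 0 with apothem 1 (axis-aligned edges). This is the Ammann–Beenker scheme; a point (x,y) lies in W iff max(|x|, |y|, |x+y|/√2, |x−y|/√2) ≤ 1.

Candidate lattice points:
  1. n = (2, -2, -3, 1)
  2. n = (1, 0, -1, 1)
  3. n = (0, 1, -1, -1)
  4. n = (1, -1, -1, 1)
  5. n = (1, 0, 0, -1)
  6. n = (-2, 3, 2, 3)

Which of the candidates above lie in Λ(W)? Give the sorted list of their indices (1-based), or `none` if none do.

With ζ = e^{iπ/4} the internal vectors are ζ^0,ζ^3,ζ^6,ζ^9.
candidate 1: n = (2, -2, -3, 1) → π⊥ ≈ (+4.12132, +2.29289); max(|x|,|y|,|x±y|/√2) = 4.53553 > 1 ⇒ ∉ W
candidate 2: n = (1, 0, -1, 1) → π⊥ ≈ (+1.70711, +1.70711); max(|x|,|y|,|x±y|/√2) = 2.41421 > 1 ⇒ ∉ W
candidate 3: n = (0, 1, -1, -1) → π⊥ ≈ (-1.41421, +1.00000); max(|x|,|y|,|x±y|/√2) = 1.70711 > 1 ⇒ ∉ W
candidate 4: n = (1, -1, -1, 1) → π⊥ ≈ (+2.41421, +1.00000); max(|x|,|y|,|x±y|/√2) = 2.41421 > 1 ⇒ ∉ W
candidate 5: n = (1, 0, 0, -1) → π⊥ ≈ (+0.29289, -0.70711); max(|x|,|y|,|x±y|/√2) = 0.70711 ≤ 1 ⇒ ∈ W
candidate 6: n = (-2, 3, 2, 3) → π⊥ ≈ (-2.00000, +2.24264); max(|x|,|y|,|x±y|/√2) = 3.00000 > 1 ⇒ ∉ W

5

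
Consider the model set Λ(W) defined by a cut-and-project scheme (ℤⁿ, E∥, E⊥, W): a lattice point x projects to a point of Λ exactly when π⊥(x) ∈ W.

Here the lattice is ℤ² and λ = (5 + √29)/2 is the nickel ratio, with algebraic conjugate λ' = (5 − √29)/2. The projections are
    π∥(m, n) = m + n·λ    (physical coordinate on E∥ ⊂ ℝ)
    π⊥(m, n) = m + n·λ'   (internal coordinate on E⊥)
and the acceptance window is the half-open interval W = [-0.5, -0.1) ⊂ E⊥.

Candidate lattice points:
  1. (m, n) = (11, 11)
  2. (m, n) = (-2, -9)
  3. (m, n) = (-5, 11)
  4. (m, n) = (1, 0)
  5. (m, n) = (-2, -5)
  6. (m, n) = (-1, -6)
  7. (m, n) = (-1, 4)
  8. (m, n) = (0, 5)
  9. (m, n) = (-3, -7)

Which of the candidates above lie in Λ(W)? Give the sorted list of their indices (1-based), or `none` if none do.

Compute λ' = (5−√29)/2 = -0.19258, so π⊥(m,n) = m -0.19258·n.
#1 (11,11): internal coord 11 + (11)·λ' = +8.88159; +8.88159 ∉ [-0.5, -0.1) → out
#2 (-2,-9): internal coord -2 + (-9)·λ' = -0.26676; -0.26676 ∈ [-0.5, -0.1) → IN Λ
#3 (-5,11): internal coord -5 + (11)·λ' = -7.11841; -7.11841 ∉ [-0.5, -0.1) → out
#4 (1,0): internal coord 1 + (0)·λ' = +1.00000; +1.00000 ∉ [-0.5, -0.1) → out
#5 (-2,-5): internal coord -2 + (-5)·λ' = -1.03709; -1.03709 ∉ [-0.5, -0.1) → out
#6 (-1,-6): internal coord -1 + (-6)·λ' = +0.15549; +0.15549 ∉ [-0.5, -0.1) → out
#7 (-1,4): internal coord -1 + (4)·λ' = -1.77033; -1.77033 ∉ [-0.5, -0.1) → out
#8 (0,5): internal coord 0 + (5)·λ' = -0.96291; -0.96291 ∉ [-0.5, -0.1) → out
#9 (-3,-7): internal coord -3 + (-7)·λ' = -1.65192; -1.65192 ∉ [-0.5, -0.1) → out

2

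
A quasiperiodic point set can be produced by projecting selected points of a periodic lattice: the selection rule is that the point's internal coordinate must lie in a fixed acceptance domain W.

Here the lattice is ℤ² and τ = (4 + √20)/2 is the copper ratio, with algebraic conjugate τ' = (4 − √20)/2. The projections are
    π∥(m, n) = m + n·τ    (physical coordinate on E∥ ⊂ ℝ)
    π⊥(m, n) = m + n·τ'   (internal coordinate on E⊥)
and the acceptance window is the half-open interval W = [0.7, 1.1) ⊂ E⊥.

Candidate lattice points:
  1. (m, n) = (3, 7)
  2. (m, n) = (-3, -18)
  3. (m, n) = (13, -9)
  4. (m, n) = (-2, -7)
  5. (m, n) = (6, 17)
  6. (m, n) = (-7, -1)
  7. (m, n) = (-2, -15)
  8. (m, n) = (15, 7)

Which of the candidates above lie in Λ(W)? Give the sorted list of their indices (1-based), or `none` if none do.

none

Compute τ' = (4−√20)/2 = -0.2361, so π⊥(m,n) = m -0.2361·n.
[1] lift (3,7): star map gives 1.3475; window check 0.7 ≤ 1.3475 < 1.1 is false → out
[2] lift (-3,-18): star map gives 1.2492; window check 0.7 ≤ 1.2492 < 1.1 is false → out
[3] lift (13,-9): star map gives 15.1246; window check 0.7 ≤ 15.1246 < 1.1 is false → out
[4] lift (-2,-7): star map gives -0.3475; window check 0.7 ≤ -0.3475 < 1.1 is false → out
[5] lift (6,17): star map gives 1.9868; window check 0.7 ≤ 1.9868 < 1.1 is false → out
[6] lift (-7,-1): star map gives -6.7639; window check 0.7 ≤ -6.7639 < 1.1 is false → out
[7] lift (-2,-15): star map gives 1.5410; window check 0.7 ≤ 1.5410 < 1.1 is false → out
[8] lift (15,7): star map gives 13.3475; window check 0.7 ≤ 13.3475 < 1.1 is false → out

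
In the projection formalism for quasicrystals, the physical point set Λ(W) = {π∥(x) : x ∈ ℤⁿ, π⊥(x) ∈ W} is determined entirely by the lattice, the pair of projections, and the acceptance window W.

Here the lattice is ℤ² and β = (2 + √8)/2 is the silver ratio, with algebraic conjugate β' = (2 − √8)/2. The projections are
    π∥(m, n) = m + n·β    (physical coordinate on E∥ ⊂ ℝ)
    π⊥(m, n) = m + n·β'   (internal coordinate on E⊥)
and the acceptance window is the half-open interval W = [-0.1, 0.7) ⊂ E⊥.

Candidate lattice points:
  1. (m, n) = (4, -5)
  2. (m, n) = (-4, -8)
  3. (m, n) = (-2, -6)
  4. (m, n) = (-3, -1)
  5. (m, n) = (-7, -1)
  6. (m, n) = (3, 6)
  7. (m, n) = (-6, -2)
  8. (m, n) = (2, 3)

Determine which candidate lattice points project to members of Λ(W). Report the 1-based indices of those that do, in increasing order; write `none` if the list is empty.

3, 6

Numerically β ≈ 2.414214 and β' = −1/β ≈ -0.414214.
#1 (4,-5): internal coord 4 + (-5)·β' = +6.071068; +6.071068 ∉ [-0.1, 0.7) → out
#2 (-4,-8): internal coord -4 + (-8)·β' = -0.686292; -0.686292 ∉ [-0.1, 0.7) → out
#3 (-2,-6): internal coord -2 + (-6)·β' = +0.485281; +0.485281 ∈ [-0.1, 0.7) → IN Λ
#4 (-3,-1): internal coord -3 + (-1)·β' = -2.585786; -2.585786 ∉ [-0.1, 0.7) → out
#5 (-7,-1): internal coord -7 + (-1)·β' = -6.585786; -6.585786 ∉ [-0.1, 0.7) → out
#6 (3,6): internal coord 3 + (6)·β' = +0.514719; +0.514719 ∈ [-0.1, 0.7) → IN Λ
#7 (-6,-2): internal coord -6 + (-2)·β' = -5.171573; -5.171573 ∉ [-0.1, 0.7) → out
#8 (2,3): internal coord 2 + (3)·β' = +0.757359; +0.757359 ∉ [-0.1, 0.7) → out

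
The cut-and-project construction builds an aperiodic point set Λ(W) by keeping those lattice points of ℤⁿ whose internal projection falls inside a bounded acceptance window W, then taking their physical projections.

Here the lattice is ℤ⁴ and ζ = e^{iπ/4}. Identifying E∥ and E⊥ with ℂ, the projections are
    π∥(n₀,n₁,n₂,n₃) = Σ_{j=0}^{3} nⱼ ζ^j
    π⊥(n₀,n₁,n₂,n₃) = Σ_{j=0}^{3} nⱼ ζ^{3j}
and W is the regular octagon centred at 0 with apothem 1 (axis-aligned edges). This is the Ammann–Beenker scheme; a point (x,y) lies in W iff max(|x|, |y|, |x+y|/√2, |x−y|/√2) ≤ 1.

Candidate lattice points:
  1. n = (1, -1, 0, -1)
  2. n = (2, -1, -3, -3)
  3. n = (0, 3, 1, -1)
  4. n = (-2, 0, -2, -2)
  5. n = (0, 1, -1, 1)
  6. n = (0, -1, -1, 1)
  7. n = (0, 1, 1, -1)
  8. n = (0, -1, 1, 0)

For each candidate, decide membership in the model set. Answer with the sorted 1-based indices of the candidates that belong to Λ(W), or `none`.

2

π⊥(n) = n₀ + n₁ζ³ + n₂ζ⁶ + n₃ζ⁹ where ζ = e^{iπ/4}.
candidate 1: n = (1, -1, 0, -1) → π⊥ ≈ (+1.0000, -1.4142); max(|x|,|y|,|x±y|/√2) = 1.7071 > 1 ⇒ ∉ W
candidate 2: n = (2, -1, -3, -3) → π⊥ ≈ (+0.5858, +0.1716); max(|x|,|y|,|x±y|/√2) = 0.5858 ≤ 1 ⇒ ∈ W
candidate 3: n = (0, 3, 1, -1) → π⊥ ≈ (-2.8284, +0.4142); max(|x|,|y|,|x±y|/√2) = 2.8284 > 1 ⇒ ∉ W
candidate 4: n = (-2, 0, -2, -2) → π⊥ ≈ (-3.4142, +0.5858); max(|x|,|y|,|x±y|/√2) = 3.4142 > 1 ⇒ ∉ W
candidate 5: n = (0, 1, -1, 1) → π⊥ ≈ (+0.0000, +2.4142); max(|x|,|y|,|x±y|/√2) = 2.4142 > 1 ⇒ ∉ W
candidate 6: n = (0, -1, -1, 1) → π⊥ ≈ (+1.4142, +1.0000); max(|x|,|y|,|x±y|/√2) = 1.7071 > 1 ⇒ ∉ W
candidate 7: n = (0, 1, 1, -1) → π⊥ ≈ (-1.4142, -1.0000); max(|x|,|y|,|x±y|/√2) = 1.7071 > 1 ⇒ ∉ W
candidate 8: n = (0, -1, 1, 0) → π⊥ ≈ (+0.7071, -1.7071); max(|x|,|y|,|x±y|/√2) = 1.7071 > 1 ⇒ ∉ W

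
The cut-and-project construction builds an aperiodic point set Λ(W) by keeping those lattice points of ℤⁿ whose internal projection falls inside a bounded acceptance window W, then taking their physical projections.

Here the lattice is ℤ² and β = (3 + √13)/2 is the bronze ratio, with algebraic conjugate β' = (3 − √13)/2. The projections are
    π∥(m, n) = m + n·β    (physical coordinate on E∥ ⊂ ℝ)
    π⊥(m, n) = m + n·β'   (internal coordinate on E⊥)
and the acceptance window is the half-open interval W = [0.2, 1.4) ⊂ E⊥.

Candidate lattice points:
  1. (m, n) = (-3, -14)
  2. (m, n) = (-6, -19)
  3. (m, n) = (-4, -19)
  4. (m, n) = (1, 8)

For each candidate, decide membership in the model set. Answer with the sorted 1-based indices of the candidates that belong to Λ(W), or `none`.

1

β' = (3−√13)/2 ≈ -0.30278.
#1 (-3,-14): internal coord -3 + (-14)·β' = +1.23886; +1.23886 ∈ [0.2, 1.4) → IN Λ
#2 (-6,-19): internal coord -6 + (-19)·β' = -0.24726; -0.24726 ∉ [0.2, 1.4) → out
#3 (-4,-19): internal coord -4 + (-19)·β' = +1.75274; +1.75274 ∉ [0.2, 1.4) → out
#4 (1,8): internal coord 1 + (8)·β' = -1.42221; -1.42221 ∉ [0.2, 1.4) → out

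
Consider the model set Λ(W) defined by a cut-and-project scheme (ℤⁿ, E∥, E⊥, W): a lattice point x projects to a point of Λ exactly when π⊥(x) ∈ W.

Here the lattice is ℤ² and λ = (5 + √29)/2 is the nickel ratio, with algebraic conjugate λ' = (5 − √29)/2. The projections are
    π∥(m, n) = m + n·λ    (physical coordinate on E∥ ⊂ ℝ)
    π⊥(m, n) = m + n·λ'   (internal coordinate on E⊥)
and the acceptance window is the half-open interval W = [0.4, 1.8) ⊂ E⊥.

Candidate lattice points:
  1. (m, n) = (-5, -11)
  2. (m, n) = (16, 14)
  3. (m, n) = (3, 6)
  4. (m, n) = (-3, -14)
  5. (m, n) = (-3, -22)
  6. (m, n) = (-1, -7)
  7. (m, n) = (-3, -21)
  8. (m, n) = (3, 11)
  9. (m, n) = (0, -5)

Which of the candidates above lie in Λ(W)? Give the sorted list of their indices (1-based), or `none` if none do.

Compute λ' = (5−√29)/2 = -0.19258, so π⊥(m,n) = m -0.19258·n.
candidate 1: (m,n)=(-5,-11) → π∥ = -5-11·λ ≈ -62.11841, π⊥ = -5-11·λ' ≈ -2.88159 ∉ [0.4, 1.8) ⇒ out
candidate 2: (m,n)=(16,14) → π∥ = 16+14·λ ≈ 88.69615, π⊥ = 16+14·λ' ≈ 13.30385 ∉ [0.4, 1.8) ⇒ out
candidate 3: (m,n)=(3,6) → π∥ = 3+6·λ ≈ 34.15549, π⊥ = 3+6·λ' ≈ 1.84451 ∉ [0.4, 1.8) ⇒ out
candidate 4: (m,n)=(-3,-14) → π∥ = -3-14·λ ≈ -75.69615, π⊥ = -3-14·λ' ≈ -0.30385 ∉ [0.4, 1.8) ⇒ out
candidate 5: (m,n)=(-3,-22) → π∥ = -3-22·λ ≈ -117.23681, π⊥ = -3-22·λ' ≈ 1.23681 ∈ [0.4, 1.8) ⇒ IN Λ
candidate 6: (m,n)=(-1,-7) → π∥ = -1-7·λ ≈ -37.34808, π⊥ = -1-7·λ' ≈ 0.34808 ∉ [0.4, 1.8) ⇒ out
candidate 7: (m,n)=(-3,-21) → π∥ = -3-21·λ ≈ -112.04423, π⊥ = -3-21·λ' ≈ 1.04423 ∈ [0.4, 1.8) ⇒ IN Λ
candidate 8: (m,n)=(3,11) → π∥ = 3+11·λ ≈ 60.11841, π⊥ = 3+11·λ' ≈ 0.88159 ∈ [0.4, 1.8) ⇒ IN Λ
candidate 9: (m,n)=(0,-5) → π∥ = 0-5·λ ≈ -25.96291, π⊥ = 0-5·λ' ≈ 0.96291 ∈ [0.4, 1.8) ⇒ IN Λ

5, 7, 8, 9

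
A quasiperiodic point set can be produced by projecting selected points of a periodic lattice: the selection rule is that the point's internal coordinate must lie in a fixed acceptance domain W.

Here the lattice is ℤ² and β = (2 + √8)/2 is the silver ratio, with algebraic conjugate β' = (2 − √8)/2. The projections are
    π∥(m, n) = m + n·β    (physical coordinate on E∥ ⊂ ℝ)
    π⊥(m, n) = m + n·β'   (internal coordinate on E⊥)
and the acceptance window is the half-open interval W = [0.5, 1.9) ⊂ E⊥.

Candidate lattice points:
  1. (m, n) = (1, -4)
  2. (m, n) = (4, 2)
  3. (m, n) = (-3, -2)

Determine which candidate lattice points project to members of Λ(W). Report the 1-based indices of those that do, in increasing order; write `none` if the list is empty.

β' = (2−√8)/2 ≈ -0.41421.
candidate 1: (m,n)=(1,-4) → π∥ = 1-4·β ≈ -8.65685, π⊥ = 1-4·β' ≈ 2.65685 ∉ [0.5, 1.9) ⇒ out
candidate 2: (m,n)=(4,2) → π∥ = 4+2·β ≈ 8.82843, π⊥ = 4+2·β' ≈ 3.17157 ∉ [0.5, 1.9) ⇒ out
candidate 3: (m,n)=(-3,-2) → π∥ = -3-2·β ≈ -7.82843, π⊥ = -3-2·β' ≈ -2.17157 ∉ [0.5, 1.9) ⇒ out

none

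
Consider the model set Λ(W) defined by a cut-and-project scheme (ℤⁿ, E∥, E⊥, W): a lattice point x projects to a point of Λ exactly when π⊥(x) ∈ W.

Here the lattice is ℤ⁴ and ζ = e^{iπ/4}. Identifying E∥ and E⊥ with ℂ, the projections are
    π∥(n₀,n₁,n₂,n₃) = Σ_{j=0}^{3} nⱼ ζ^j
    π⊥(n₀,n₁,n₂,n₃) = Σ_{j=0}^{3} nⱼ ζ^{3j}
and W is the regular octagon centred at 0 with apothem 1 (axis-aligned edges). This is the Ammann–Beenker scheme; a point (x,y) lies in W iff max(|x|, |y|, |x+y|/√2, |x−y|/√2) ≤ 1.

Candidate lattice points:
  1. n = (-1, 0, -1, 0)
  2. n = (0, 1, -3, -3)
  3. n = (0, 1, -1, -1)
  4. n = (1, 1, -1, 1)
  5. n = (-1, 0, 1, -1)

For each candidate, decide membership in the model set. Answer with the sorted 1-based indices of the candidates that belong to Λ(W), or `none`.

none

Internal map: ζ^{3j} for j=0..3 gives (1,0), (−√2/2,√2/2), (0,−1), (√2/2,√2/2).
candidate 1: n = (-1, 0, -1, 0) → π⊥ ≈ (-1.00000, +1.00000); max(|x|,|y|,|x±y|/√2) = 1.41421 > 1 ⇒ ∉ W
candidate 2: n = (0, 1, -3, -3) → π⊥ ≈ (-2.82843, +1.58579); max(|x|,|y|,|x±y|/√2) = 3.12132 > 1 ⇒ ∉ W
candidate 3: n = (0, 1, -1, -1) → π⊥ ≈ (-1.41421, +1.00000); max(|x|,|y|,|x±y|/√2) = 1.70711 > 1 ⇒ ∉ W
candidate 4: n = (1, 1, -1, 1) → π⊥ ≈ (+1.00000, +2.41421); max(|x|,|y|,|x±y|/√2) = 2.41421 > 1 ⇒ ∉ W
candidate 5: n = (-1, 0, 1, -1) → π⊥ ≈ (-1.70711, -1.70711); max(|x|,|y|,|x±y|/√2) = 2.41421 > 1 ⇒ ∉ W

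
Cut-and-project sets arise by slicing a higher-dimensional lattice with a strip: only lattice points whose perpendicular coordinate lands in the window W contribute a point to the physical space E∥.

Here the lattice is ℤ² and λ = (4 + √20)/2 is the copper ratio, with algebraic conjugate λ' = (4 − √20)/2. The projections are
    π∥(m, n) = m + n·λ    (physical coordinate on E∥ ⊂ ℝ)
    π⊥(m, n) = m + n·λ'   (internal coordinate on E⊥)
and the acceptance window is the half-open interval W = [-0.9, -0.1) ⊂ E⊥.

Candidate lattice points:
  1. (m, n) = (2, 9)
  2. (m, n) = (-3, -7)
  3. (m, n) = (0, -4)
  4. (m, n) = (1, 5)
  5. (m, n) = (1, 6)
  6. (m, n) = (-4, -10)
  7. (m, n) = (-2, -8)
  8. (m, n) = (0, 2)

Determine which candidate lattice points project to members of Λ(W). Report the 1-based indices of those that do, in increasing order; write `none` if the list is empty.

1, 4, 5, 7, 8

Numerically λ ≈ 4.23607 and λ' = −1/λ ≈ -0.23607.
[1] lift (2,9): star map gives -0.12461; window check -0.9 ≤ -0.12461 < -0.1 is true → IN Λ
[2] lift (-3,-7): star map gives -1.34752; window check -0.9 ≤ -1.34752 < -0.1 is false → out
[3] lift (0,-4): star map gives 0.94427; window check -0.9 ≤ 0.94427 < -0.1 is false → out
[4] lift (1,5): star map gives -0.18034; window check -0.9 ≤ -0.18034 < -0.1 is true → IN Λ
[5] lift (1,6): star map gives -0.41641; window check -0.9 ≤ -0.41641 < -0.1 is true → IN Λ
[6] lift (-4,-10): star map gives -1.63932; window check -0.9 ≤ -1.63932 < -0.1 is false → out
[7] lift (-2,-8): star map gives -0.11146; window check -0.9 ≤ -0.11146 < -0.1 is true → IN Λ
[8] lift (0,2): star map gives -0.47214; window check -0.9 ≤ -0.47214 < -0.1 is true → IN Λ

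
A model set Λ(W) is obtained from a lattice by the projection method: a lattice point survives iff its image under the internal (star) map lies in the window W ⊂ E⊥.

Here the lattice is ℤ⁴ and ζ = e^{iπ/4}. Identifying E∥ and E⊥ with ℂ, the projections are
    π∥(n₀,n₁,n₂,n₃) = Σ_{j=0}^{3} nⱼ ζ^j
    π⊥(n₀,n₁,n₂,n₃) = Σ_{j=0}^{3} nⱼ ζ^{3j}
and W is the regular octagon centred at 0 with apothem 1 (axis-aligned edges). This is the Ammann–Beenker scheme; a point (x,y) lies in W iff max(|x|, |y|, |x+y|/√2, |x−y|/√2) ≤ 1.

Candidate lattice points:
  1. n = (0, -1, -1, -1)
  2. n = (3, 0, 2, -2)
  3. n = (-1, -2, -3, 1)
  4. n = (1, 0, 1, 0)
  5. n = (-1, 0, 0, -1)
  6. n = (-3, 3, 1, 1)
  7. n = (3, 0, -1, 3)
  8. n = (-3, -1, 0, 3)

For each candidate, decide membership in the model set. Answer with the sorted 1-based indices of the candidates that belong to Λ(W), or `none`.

Internal map: ζ^{3j} for j=0..3 gives (1,0), (−√2/2,√2/2), (0,−1), (√2/2,√2/2).
candidate 1: n = (0, -1, -1, -1) → π⊥ ≈ (+0.0000, -0.4142); max(|x|,|y|,|x±y|/√2) = 0.4142 ≤ 1 ⇒ ∈ W
candidate 2: n = (3, 0, 2, -2) → π⊥ ≈ (+1.5858, -3.4142); max(|x|,|y|,|x±y|/√2) = 3.5355 > 1 ⇒ ∉ W
candidate 3: n = (-1, -2, -3, 1) → π⊥ ≈ (+1.1213, +2.2929); max(|x|,|y|,|x±y|/√2) = 2.4142 > 1 ⇒ ∉ W
candidate 4: n = (1, 0, 1, 0) → π⊥ ≈ (+1.0000, -1.0000); max(|x|,|y|,|x±y|/√2) = 1.4142 > 1 ⇒ ∉ W
candidate 5: n = (-1, 0, 0, -1) → π⊥ ≈ (-1.7071, -0.7071); max(|x|,|y|,|x±y|/√2) = 1.7071 > 1 ⇒ ∉ W
candidate 6: n = (-3, 3, 1, 1) → π⊥ ≈ (-4.4142, +1.8284); max(|x|,|y|,|x±y|/√2) = 4.4142 > 1 ⇒ ∉ W
candidate 7: n = (3, 0, -1, 3) → π⊥ ≈ (+5.1213, +3.1213); max(|x|,|y|,|x±y|/√2) = 5.8284 > 1 ⇒ ∉ W
candidate 8: n = (-3, -1, 0, 3) → π⊥ ≈ (-0.1716, +1.4142); max(|x|,|y|,|x±y|/√2) = 1.4142 > 1 ⇒ ∉ W

1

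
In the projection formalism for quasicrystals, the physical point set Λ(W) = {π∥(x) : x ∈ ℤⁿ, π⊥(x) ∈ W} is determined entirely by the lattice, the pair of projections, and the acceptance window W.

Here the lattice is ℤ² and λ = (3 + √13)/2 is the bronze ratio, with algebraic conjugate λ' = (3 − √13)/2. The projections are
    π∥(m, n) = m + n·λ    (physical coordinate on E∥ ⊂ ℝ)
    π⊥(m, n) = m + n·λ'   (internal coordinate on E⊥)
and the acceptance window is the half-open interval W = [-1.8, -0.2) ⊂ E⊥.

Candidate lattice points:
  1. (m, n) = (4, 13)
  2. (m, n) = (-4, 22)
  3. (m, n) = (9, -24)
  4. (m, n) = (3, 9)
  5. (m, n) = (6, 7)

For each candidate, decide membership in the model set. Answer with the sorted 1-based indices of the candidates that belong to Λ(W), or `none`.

none

Numerically λ ≈ 3.3028 and λ' = −1/λ ≈ -0.3028.
candidate 1: (m,n)=(4,13) → π∥ = 4+13·λ ≈ 46.9361, π⊥ = 4+13·λ' ≈ 0.0639 ∉ [-1.8, -0.2) ⇒ out
candidate 2: (m,n)=(-4,22) → π∥ = -4+22·λ ≈ 68.6611, π⊥ = -4+22·λ' ≈ -10.6611 ∉ [-1.8, -0.2) ⇒ out
candidate 3: (m,n)=(9,-24) → π∥ = 9-24·λ ≈ -70.2666, π⊥ = 9-24·λ' ≈ 16.2666 ∉ [-1.8, -0.2) ⇒ out
candidate 4: (m,n)=(3,9) → π∥ = 3+9·λ ≈ 32.7250, π⊥ = 3+9·λ' ≈ 0.2750 ∉ [-1.8, -0.2) ⇒ out
candidate 5: (m,n)=(6,7) → π∥ = 6+7·λ ≈ 29.1194, π⊥ = 6+7·λ' ≈ 3.8806 ∉ [-1.8, -0.2) ⇒ out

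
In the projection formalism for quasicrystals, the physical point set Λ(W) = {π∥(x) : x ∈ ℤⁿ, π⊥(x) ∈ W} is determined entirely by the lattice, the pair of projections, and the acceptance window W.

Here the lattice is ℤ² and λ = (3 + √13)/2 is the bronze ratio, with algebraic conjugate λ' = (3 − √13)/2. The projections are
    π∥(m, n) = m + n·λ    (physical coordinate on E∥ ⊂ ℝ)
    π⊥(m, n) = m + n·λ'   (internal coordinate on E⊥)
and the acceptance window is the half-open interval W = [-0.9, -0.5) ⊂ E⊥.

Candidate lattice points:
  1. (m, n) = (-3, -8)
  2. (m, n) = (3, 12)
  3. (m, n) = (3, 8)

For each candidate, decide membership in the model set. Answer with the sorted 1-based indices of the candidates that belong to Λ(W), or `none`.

λ' = (3−√13)/2 ≈ -0.302776.
#1 (-3,-8): internal coord -3 + (-8)·λ' = -0.577795; -0.577795 ∈ [-0.9, -0.5) → IN Λ
#2 (3,12): internal coord 3 + (12)·λ' = -0.633308; -0.633308 ∈ [-0.9, -0.5) → IN Λ
#3 (3,8): internal coord 3 + (8)·λ' = +0.577795; +0.577795 ∉ [-0.9, -0.5) → out

1, 2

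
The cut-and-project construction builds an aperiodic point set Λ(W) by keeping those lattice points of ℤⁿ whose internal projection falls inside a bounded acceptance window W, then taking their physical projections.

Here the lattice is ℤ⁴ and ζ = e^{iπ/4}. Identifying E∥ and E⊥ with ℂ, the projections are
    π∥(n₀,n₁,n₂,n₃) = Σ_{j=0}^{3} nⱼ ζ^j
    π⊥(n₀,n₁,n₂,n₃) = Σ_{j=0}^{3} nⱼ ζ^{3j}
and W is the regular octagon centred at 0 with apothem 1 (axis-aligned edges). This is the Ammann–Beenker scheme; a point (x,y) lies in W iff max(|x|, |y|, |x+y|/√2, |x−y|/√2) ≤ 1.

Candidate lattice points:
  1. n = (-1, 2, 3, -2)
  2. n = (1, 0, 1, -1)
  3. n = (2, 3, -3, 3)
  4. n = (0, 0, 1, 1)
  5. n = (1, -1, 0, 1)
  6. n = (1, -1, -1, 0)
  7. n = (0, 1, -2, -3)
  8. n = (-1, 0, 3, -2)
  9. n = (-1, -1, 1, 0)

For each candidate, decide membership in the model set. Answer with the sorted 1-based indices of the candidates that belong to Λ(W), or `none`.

With ζ = e^{iπ/4} the internal vectors are ζ^0,ζ^3,ζ^6,ζ^9.
#1 (-1, 2, 3, -2): internal (-3.8284, -3.0000); octagon support 4.8284 vs apothem 1 → ∉ W
#2 (1, 0, 1, -1): internal (0.2929, -1.7071); octagon support 1.7071 vs apothem 1 → ∉ W
#3 (2, 3, -3, 3): internal (2.0000, 7.2426); octagon support 7.2426 vs apothem 1 → ∉ W
#4 (0, 0, 1, 1): internal (0.7071, -0.2929); octagon support 0.7071 vs apothem 1 → ∈ W
#5 (1, -1, 0, 1): internal (2.4142, 0.0000); octagon support 2.4142 vs apothem 1 → ∉ W
#6 (1, -1, -1, 0): internal (1.7071, 0.2929); octagon support 1.7071 vs apothem 1 → ∉ W
#7 (0, 1, -2, -3): internal (-2.8284, 0.5858); octagon support 2.8284 vs apothem 1 → ∉ W
#8 (-1, 0, 3, -2): internal (-2.4142, -4.4142); octagon support 4.8284 vs apothem 1 → ∉ W
#9 (-1, -1, 1, 0): internal (-0.2929, -1.7071); octagon support 1.7071 vs apothem 1 → ∉ W

4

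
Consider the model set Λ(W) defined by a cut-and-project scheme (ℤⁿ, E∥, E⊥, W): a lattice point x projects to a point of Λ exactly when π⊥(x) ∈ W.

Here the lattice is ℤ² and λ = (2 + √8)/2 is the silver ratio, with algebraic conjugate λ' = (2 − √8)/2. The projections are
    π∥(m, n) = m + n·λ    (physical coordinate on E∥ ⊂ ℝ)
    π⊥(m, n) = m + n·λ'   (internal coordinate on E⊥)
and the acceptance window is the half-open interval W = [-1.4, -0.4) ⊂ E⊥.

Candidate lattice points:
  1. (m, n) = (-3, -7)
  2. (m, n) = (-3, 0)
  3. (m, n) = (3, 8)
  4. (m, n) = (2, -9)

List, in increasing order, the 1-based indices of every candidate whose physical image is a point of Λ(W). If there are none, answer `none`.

none

Numerically λ ≈ 2.41421 and λ' = −1/λ ≈ -0.41421.
candidate 1: (m,n)=(-3,-7) → π∥ = -3-7·λ ≈ -19.89949, π⊥ = -3-7·λ' ≈ -0.10051 ∉ [-1.4, -0.4) ⇒ out
candidate 2: (m,n)=(-3,0) → π∥ = -3+0·λ ≈ -3.00000, π⊥ = -3+0·λ' ≈ -3.00000 ∉ [-1.4, -0.4) ⇒ out
candidate 3: (m,n)=(3,8) → π∥ = 3+8·λ ≈ 22.31371, π⊥ = 3+8·λ' ≈ -0.31371 ∉ [-1.4, -0.4) ⇒ out
candidate 4: (m,n)=(2,-9) → π∥ = 2-9·λ ≈ -19.72792, π⊥ = 2-9·λ' ≈ 5.72792 ∉ [-1.4, -0.4) ⇒ out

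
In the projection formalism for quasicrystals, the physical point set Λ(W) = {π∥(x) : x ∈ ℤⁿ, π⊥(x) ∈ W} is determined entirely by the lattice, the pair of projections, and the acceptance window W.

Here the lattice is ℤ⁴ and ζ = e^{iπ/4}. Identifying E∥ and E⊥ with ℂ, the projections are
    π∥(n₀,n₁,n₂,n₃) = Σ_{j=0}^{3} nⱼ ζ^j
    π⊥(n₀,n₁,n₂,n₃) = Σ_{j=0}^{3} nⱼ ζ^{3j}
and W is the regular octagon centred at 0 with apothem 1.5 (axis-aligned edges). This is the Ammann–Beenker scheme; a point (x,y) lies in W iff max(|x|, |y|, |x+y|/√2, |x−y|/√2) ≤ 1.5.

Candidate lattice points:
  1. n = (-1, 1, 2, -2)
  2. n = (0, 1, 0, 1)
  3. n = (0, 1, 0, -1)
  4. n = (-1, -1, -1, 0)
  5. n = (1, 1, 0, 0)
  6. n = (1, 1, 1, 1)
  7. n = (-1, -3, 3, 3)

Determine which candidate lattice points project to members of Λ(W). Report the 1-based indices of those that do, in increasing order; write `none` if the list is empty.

2, 3, 4, 5, 6

Internal map: ζ^{3j} for j=0..3 gives (1,0), (−√2/2,√2/2), (0,−1), (√2/2,√2/2).
candidate 1: n = (-1, 1, 2, -2) → π⊥ ≈ (-3.121320, -2.707107); max(|x|,|y|,|x±y|/√2) = 4.121320 > 1.5 ⇒ ∉ W
candidate 2: n = (0, 1, 0, 1) → π⊥ ≈ (+0.000000, +1.414214); max(|x|,|y|,|x±y|/√2) = 1.414214 ≤ 1.5 ⇒ ∈ W
candidate 3: n = (0, 1, 0, -1) → π⊥ ≈ (-1.414214, +0.000000); max(|x|,|y|,|x±y|/√2) = 1.414214 ≤ 1.5 ⇒ ∈ W
candidate 4: n = (-1, -1, -1, 0) → π⊥ ≈ (-0.292893, +0.292893); max(|x|,|y|,|x±y|/√2) = 0.414214 ≤ 1.5 ⇒ ∈ W
candidate 5: n = (1, 1, 0, 0) → π⊥ ≈ (+0.292893, +0.707107); max(|x|,|y|,|x±y|/√2) = 0.707107 ≤ 1.5 ⇒ ∈ W
candidate 6: n = (1, 1, 1, 1) → π⊥ ≈ (+1.000000, +0.414214); max(|x|,|y|,|x±y|/√2) = 1.000000 ≤ 1.5 ⇒ ∈ W
candidate 7: n = (-1, -3, 3, 3) → π⊥ ≈ (+3.242641, -3.000000); max(|x|,|y|,|x±y|/√2) = 4.414214 > 1.5 ⇒ ∉ W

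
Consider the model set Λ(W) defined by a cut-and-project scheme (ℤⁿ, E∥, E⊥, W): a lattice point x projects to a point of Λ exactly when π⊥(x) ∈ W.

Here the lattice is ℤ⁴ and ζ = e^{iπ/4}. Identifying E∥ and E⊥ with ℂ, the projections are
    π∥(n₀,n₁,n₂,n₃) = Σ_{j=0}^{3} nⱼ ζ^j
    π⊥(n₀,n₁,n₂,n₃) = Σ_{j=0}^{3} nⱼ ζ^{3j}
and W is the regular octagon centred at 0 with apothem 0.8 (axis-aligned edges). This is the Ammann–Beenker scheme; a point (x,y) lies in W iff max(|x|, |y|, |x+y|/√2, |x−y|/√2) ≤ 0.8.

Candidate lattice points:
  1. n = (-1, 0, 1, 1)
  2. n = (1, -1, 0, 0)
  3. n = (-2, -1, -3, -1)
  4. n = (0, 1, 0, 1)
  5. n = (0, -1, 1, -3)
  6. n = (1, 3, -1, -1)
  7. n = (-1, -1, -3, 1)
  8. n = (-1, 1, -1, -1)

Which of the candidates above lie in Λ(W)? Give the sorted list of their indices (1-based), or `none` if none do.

π⊥(n) = n₀ + n₁ζ³ + n₂ζ⁶ + n₃ζ⁹ where ζ = e^{iπ/4}.
#1 (-1, 0, 1, 1): internal (-0.292893, -0.292893); octagon support 0.414214 vs apothem 0.8 → ∈ W
#2 (1, -1, 0, 0): internal (1.707107, -0.707107); octagon support 1.707107 vs apothem 0.8 → ∉ W
#3 (-2, -1, -3, -1): internal (-2.000000, 1.585786); octagon support 2.535534 vs apothem 0.8 → ∉ W
#4 (0, 1, 0, 1): internal (0.000000, 1.414214); octagon support 1.414214 vs apothem 0.8 → ∉ W
#5 (0, -1, 1, -3): internal (-1.414214, -3.828427); octagon support 3.828427 vs apothem 0.8 → ∉ W
#6 (1, 3, -1, -1): internal (-1.828427, 2.414214); octagon support 3.000000 vs apothem 0.8 → ∉ W
#7 (-1, -1, -3, 1): internal (0.414214, 3.000000); octagon support 3.000000 vs apothem 0.8 → ∉ W
#8 (-1, 1, -1, -1): internal (-2.414214, 1.000000); octagon support 2.414214 vs apothem 0.8 → ∉ W

1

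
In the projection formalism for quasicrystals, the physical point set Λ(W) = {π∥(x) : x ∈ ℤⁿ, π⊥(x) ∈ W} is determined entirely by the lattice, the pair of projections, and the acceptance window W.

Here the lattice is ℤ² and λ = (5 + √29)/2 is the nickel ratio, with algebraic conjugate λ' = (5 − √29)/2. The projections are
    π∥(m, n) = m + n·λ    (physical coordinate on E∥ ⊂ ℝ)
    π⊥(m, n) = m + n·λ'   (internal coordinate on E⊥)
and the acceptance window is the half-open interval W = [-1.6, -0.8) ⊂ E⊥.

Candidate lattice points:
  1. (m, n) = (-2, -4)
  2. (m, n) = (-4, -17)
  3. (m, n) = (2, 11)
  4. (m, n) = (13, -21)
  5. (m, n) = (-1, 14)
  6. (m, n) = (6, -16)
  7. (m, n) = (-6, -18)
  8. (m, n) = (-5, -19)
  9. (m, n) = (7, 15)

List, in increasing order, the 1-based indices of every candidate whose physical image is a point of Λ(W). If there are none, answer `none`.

1, 8

λ' = (5−√29)/2 ≈ -0.1926.
#1 (-2,-4): internal coord -2 + (-4)·λ' = -1.2297; -1.2297 ∈ [-1.6, -0.8) → IN Λ
#2 (-4,-17): internal coord -4 + (-17)·λ' = -0.7261; -0.7261 ∉ [-1.6, -0.8) → out
#3 (2,11): internal coord 2 + (11)·λ' = -0.1184; -0.1184 ∉ [-1.6, -0.8) → out
#4 (13,-21): internal coord 13 + (-21)·λ' = +17.0442; +17.0442 ∉ [-1.6, -0.8) → out
#5 (-1,14): internal coord -1 + (14)·λ' = -3.6962; -3.6962 ∉ [-1.6, -0.8) → out
#6 (6,-16): internal coord 6 + (-16)·λ' = +9.0813; +9.0813 ∉ [-1.6, -0.8) → out
#7 (-6,-18): internal coord -6 + (-18)·λ' = -2.5335; -2.5335 ∉ [-1.6, -0.8) → out
#8 (-5,-19): internal coord -5 + (-19)·λ' = -1.3409; -1.3409 ∈ [-1.6, -0.8) → IN Λ
#9 (7,15): internal coord 7 + (15)·λ' = +4.1113; +4.1113 ∉ [-1.6, -0.8) → out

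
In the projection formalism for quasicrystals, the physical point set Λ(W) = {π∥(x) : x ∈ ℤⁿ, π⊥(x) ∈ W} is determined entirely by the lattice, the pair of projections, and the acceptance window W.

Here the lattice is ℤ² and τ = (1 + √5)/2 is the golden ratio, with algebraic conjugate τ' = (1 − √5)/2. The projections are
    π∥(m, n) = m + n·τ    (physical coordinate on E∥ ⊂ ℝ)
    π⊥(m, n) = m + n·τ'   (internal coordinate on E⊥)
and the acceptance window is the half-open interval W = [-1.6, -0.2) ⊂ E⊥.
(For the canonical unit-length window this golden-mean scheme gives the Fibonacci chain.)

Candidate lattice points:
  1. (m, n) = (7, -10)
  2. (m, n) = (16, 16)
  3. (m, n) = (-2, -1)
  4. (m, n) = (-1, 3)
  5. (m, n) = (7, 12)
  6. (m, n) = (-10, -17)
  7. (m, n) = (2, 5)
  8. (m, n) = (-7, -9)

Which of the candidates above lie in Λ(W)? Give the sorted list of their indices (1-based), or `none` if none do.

3, 5, 7, 8

Numerically τ ≈ 1.61803 and τ' = −1/τ ≈ -0.61803.
[1] lift (7,-10): star map gives 13.18034; window check -1.6 ≤ 13.18034 < -0.2 is false → out
[2] lift (16,16): star map gives 6.11146; window check -1.6 ≤ 6.11146 < -0.2 is false → out
[3] lift (-2,-1): star map gives -1.38197; window check -1.6 ≤ -1.38197 < -0.2 is true → IN Λ
[4] lift (-1,3): star map gives -2.85410; window check -1.6 ≤ -2.85410 < -0.2 is false → out
[5] lift (7,12): star map gives -0.41641; window check -1.6 ≤ -0.41641 < -0.2 is true → IN Λ
[6] lift (-10,-17): star map gives 0.50658; window check -1.6 ≤ 0.50658 < -0.2 is false → out
[7] lift (2,5): star map gives -1.09017; window check -1.6 ≤ -1.09017 < -0.2 is true → IN Λ
[8] lift (-7,-9): star map gives -1.43769; window check -1.6 ≤ -1.43769 < -0.2 is true → IN Λ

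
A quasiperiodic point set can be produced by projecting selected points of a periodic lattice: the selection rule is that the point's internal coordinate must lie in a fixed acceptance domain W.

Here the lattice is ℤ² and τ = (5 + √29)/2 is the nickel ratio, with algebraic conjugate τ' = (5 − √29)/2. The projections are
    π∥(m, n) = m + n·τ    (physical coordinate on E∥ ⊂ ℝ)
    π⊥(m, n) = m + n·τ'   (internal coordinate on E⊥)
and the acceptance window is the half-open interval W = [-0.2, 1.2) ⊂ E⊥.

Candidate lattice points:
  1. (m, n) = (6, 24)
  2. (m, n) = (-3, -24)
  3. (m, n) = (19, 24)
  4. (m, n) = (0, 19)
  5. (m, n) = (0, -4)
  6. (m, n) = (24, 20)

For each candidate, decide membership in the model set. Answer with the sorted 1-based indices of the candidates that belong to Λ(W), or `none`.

5

Compute τ' = (5−√29)/2 = -0.192582, so π⊥(m,n) = m -0.192582·n.
candidate 1: (m,n)=(6,24) → π∥ = 6+24·τ ≈ 130.621978, π⊥ = 6+24·τ' ≈ 1.378022 ∉ [-0.2, 1.2) ⇒ out
candidate 2: (m,n)=(-3,-24) → π∥ = -3-24·τ ≈ -127.621978, π⊥ = -3-24·τ' ≈ 1.621978 ∉ [-0.2, 1.2) ⇒ out
candidate 3: (m,n)=(19,24) → π∥ = 19+24·τ ≈ 143.621978, π⊥ = 19+24·τ' ≈ 14.378022 ∉ [-0.2, 1.2) ⇒ out
candidate 4: (m,n)=(0,19) → π∥ = 0+19·τ ≈ 98.659066, π⊥ = 0+19·τ' ≈ -3.659066 ∉ [-0.2, 1.2) ⇒ out
candidate 5: (m,n)=(0,-4) → π∥ = 0-4·τ ≈ -20.770330, π⊥ = 0-4·τ' ≈ 0.770330 ∈ [-0.2, 1.2) ⇒ IN Λ
candidate 6: (m,n)=(24,20) → π∥ = 24+20·τ ≈ 127.851648, π⊥ = 24+20·τ' ≈ 20.148352 ∉ [-0.2, 1.2) ⇒ out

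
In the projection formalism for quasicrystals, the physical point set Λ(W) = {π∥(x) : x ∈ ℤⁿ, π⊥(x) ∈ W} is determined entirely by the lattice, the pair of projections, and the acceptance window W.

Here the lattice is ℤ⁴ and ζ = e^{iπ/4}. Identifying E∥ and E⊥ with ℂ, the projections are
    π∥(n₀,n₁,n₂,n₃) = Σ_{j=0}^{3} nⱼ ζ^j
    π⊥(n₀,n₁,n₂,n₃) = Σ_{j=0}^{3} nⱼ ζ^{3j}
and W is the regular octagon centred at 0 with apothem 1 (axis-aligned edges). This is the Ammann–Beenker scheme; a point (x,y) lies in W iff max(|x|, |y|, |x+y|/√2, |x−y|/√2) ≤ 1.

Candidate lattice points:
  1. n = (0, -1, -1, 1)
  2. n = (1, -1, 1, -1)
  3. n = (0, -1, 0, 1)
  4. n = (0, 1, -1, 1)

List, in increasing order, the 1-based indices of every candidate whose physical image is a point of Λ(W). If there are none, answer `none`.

Internal map: ζ^{3j} for j=0..3 gives (1,0), (−√2/2,√2/2), (0,−1), (√2/2,√2/2).
candidate 1: n = (0, -1, -1, 1) → π⊥ ≈ (+1.41421, +1.00000); max(|x|,|y|,|x±y|/√2) = 1.70711 > 1 ⇒ ∉ W
candidate 2: n = (1, -1, 1, -1) → π⊥ ≈ (+1.00000, -2.41421); max(|x|,|y|,|x±y|/√2) = 2.41421 > 1 ⇒ ∉ W
candidate 3: n = (0, -1, 0, 1) → π⊥ ≈ (+1.41421, +0.00000); max(|x|,|y|,|x±y|/√2) = 1.41421 > 1 ⇒ ∉ W
candidate 4: n = (0, 1, -1, 1) → π⊥ ≈ (+0.00000, +2.41421); max(|x|,|y|,|x±y|/√2) = 2.41421 > 1 ⇒ ∉ W

none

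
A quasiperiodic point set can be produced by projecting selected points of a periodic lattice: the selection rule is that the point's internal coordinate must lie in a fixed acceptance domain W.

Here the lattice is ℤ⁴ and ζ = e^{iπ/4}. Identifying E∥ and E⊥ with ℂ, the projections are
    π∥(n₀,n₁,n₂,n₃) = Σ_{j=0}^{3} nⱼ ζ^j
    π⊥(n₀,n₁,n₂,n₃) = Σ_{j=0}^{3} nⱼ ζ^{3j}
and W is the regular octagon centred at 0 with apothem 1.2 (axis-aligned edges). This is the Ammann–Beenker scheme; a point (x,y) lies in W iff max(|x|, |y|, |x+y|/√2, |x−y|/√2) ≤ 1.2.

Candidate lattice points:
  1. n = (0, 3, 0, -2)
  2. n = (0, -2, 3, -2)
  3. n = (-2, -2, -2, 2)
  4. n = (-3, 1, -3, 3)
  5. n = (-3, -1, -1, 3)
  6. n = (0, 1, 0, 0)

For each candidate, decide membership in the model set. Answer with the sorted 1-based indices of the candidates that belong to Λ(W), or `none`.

6

Internal map: ζ^{3j} for j=0..3 gives (1,0), (−√2/2,√2/2), (0,−1), (√2/2,√2/2).
candidate 1: n = (0, 3, 0, -2) → π⊥ ≈ (-3.535534, +0.707107); max(|x|,|y|,|x±y|/√2) = 3.535534 > 1.2 ⇒ ∉ W
candidate 2: n = (0, -2, 3, -2) → π⊥ ≈ (+0.000000, -5.828427); max(|x|,|y|,|x±y|/√2) = 5.828427 > 1.2 ⇒ ∉ W
candidate 3: n = (-2, -2, -2, 2) → π⊥ ≈ (+0.828427, +2.000000); max(|x|,|y|,|x±y|/√2) = 2.000000 > 1.2 ⇒ ∉ W
candidate 4: n = (-3, 1, -3, 3) → π⊥ ≈ (-1.585786, +5.828427); max(|x|,|y|,|x±y|/√2) = 5.828427 > 1.2 ⇒ ∉ W
candidate 5: n = (-3, -1, -1, 3) → π⊥ ≈ (-0.171573, +2.414214); max(|x|,|y|,|x±y|/√2) = 2.414214 > 1.2 ⇒ ∉ W
candidate 6: n = (0, 1, 0, 0) → π⊥ ≈ (-0.707107, +0.707107); max(|x|,|y|,|x±y|/√2) = 1.000000 ≤ 1.2 ⇒ ∈ W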